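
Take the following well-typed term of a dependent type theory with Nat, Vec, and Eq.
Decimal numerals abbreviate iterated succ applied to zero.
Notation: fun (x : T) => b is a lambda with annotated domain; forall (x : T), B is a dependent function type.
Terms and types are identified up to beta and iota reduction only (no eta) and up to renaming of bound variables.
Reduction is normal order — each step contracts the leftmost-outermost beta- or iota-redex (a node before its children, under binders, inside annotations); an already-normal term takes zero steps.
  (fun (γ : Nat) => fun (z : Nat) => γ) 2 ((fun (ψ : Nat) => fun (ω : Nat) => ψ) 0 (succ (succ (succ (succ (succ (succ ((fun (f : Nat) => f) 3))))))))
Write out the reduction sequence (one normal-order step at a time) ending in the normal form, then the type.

normal-order reduction:
  (fun (γ : Nat) => fun (z : Nat) => γ) 2 ((fun (ψ : Nat) => fun (ω : Nat) => ψ) 0 (succ (succ (succ (succ (succ (succ ((fun (f : Nat) => f) 3))))))))
  ~> (fun (γ : Nat) => 2) ((fun (z : Nat) => fun (ψ : Nat) => z) 0 (succ (succ (succ (succ (succ (succ ((fun (ω : Nat) => ω) 3))))))))
  ~> 2
type:
  Nat


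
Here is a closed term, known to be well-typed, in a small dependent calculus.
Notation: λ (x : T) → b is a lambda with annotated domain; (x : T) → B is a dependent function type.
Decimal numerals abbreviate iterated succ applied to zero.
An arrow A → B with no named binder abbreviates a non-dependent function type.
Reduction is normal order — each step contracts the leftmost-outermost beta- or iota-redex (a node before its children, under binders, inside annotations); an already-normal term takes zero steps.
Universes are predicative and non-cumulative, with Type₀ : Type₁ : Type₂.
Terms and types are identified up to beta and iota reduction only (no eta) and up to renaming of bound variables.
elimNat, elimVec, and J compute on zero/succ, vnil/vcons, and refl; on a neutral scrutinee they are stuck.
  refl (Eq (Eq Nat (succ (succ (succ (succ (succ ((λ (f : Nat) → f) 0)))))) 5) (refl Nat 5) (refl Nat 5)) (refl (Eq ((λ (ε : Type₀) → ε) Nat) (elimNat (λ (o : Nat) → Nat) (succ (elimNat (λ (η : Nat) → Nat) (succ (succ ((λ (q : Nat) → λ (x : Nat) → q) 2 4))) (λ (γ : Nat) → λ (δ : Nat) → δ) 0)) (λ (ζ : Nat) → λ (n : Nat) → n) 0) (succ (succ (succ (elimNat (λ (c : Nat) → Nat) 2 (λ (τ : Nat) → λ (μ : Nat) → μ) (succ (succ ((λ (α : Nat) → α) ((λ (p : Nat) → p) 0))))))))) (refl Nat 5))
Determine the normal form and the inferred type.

reduced normal form:
  refl (Eq (Eq Nat 5 5) (refl Nat 5) (refl Nat 5)) (refl (Eq Nat 5 5) (refl Nat 5))
the term's type:
  Eq (Eq (Eq Nat 5 5) (refl Nat 5) (refl Nat 5)) (refl (Eq Nat 5 5) (refl Nat 5)) (refl (Eq Nat 5 5) (refl Nat 5))


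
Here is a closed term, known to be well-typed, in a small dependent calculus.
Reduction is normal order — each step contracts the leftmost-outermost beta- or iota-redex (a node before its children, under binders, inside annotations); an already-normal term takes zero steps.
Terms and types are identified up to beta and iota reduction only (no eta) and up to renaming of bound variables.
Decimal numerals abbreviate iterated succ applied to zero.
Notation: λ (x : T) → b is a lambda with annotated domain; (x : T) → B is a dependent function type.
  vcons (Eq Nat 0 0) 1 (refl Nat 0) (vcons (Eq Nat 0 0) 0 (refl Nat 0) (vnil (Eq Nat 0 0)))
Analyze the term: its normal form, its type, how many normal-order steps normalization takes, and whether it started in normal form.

reduced normal form:
  vcons (Eq Nat 0 0) 1 (refl Nat 0) (vcons (Eq Nat 0 0) 0 (refl Nat 0) (vnil (Eq Nat 0 0)))
the term's type:
  Vec (Eq Nat 0 0) 2
reduction steps (normal order): 0
started in normal form: yes


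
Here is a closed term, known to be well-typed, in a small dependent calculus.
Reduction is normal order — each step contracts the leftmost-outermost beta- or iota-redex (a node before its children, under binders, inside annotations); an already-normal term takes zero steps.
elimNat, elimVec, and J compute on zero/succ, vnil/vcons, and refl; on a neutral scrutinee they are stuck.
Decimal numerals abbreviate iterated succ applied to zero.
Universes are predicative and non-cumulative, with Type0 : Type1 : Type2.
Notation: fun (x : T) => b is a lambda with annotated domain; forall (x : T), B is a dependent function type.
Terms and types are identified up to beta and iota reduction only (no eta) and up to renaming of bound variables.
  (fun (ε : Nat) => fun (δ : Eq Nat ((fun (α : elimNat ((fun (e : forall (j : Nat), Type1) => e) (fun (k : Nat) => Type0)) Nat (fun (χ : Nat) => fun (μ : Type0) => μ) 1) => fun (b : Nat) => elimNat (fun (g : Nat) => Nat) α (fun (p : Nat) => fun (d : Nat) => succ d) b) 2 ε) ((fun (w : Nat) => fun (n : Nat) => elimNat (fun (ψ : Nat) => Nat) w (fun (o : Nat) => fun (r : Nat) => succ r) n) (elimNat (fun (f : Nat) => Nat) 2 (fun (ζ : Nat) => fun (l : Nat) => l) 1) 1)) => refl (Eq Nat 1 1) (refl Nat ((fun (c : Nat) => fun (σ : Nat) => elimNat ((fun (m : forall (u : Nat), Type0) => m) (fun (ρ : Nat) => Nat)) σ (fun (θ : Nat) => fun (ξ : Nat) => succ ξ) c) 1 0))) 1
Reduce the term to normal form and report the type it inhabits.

reduced normal form:
  fun (ε : Eq Nat 3 3) => refl (Eq Nat 1 1) (refl Nat 1)
type:
  forall (ε : Eq Nat 3 3), Eq (Eq Nat 1 1) (refl Nat 1) (refl Nat 1)
observation: reduction starts at a beta-redex, and 23 normal-order steps reach the normal form.


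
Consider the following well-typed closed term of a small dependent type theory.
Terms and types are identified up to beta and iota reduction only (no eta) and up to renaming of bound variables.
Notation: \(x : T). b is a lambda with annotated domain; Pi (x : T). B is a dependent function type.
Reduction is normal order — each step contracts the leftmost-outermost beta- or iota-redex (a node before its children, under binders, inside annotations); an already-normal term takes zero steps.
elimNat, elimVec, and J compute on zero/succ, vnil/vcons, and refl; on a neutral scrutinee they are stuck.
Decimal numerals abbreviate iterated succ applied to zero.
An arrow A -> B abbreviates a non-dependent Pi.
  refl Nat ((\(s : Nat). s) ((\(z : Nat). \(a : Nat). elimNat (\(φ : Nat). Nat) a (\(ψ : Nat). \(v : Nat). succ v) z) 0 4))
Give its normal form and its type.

normal form:
  refl Nat 4
the term's type:
  Eq Nat 4 4


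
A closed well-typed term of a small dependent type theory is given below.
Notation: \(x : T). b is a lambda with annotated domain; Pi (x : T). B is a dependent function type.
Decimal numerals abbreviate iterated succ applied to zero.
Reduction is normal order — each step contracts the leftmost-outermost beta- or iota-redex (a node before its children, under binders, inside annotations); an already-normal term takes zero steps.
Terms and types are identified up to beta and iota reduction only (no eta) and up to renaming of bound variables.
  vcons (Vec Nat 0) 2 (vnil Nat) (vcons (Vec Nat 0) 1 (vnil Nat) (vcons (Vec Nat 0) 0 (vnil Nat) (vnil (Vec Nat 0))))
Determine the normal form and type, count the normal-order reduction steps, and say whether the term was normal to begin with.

resulting normal form:
  vcons (Vec Nat 0) 2 (vnil Nat) (vcons (Vec Nat 0) 1 (vnil Nat) (vcons (Vec Nat 0) 0 (vnil Nat) (vnil (Vec Nat 0))))
the term's type:
  Vec (Vec Nat 0) 3
normal-order step count: 0
term was already normal: yes


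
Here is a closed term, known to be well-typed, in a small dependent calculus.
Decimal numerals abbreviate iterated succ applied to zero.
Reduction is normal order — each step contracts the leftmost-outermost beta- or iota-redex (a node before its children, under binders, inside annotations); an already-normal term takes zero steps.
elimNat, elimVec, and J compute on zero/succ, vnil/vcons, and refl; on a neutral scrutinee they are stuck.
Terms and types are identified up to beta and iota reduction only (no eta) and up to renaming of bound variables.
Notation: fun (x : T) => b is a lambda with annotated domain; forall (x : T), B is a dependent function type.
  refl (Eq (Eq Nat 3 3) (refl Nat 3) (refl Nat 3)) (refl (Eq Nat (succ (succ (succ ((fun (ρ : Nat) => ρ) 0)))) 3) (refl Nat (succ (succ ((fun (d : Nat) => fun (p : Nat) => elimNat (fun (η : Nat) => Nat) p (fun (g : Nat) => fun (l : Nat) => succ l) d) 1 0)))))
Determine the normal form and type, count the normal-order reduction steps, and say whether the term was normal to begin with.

reduced normal form:
  refl (Eq (Eq Nat 3 3) (refl Nat 3) (refl Nat 3)) (refl (Eq Nat 3 3) (refl Nat 3))
inferred type:
  Eq (Eq (Eq Nat 3 3) (refl Nat 3) (refl Nat 3)) (refl (Eq Nat 3 3) (refl Nat 3)) (refl (Eq Nat 3 3) (refl Nat 3))
normal-order step count: 7
started in normal form: no
first redex: a beta-redex


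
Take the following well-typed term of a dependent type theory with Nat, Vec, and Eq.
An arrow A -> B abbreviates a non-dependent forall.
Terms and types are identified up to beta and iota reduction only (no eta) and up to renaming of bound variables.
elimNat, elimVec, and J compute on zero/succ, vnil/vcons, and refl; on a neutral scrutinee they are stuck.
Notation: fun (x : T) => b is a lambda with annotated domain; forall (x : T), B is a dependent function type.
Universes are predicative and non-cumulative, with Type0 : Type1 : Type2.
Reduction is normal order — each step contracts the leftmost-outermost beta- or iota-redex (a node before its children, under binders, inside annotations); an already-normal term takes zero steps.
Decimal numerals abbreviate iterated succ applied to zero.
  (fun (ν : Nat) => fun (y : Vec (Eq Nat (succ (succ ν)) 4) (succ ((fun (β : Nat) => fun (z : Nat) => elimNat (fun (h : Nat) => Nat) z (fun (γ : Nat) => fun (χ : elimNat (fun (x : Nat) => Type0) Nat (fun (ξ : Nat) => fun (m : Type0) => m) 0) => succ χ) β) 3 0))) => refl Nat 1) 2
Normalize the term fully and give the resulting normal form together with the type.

normal form:
  fun (ν : Vec (Eq Nat 4 4) 4) => refl Nat 1
type:
  Vec (Eq Nat 4 4) 4 -> Eq Nat 1 1
observation: the term reaches its normal form after 13 normal-order steps.


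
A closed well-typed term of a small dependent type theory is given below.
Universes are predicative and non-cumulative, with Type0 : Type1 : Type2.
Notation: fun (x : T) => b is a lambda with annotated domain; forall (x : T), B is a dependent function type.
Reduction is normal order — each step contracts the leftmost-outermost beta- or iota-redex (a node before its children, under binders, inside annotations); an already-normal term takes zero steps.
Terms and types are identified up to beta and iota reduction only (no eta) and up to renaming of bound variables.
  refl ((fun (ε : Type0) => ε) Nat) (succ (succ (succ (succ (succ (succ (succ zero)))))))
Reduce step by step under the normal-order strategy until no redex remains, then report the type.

normal-order reduction sequence:
  refl ((fun (ε : Type0) => ε) Nat) (succ (succ (succ (succ (succ (succ (succ zero)))))))
  ~> refl Nat (succ (succ (succ (succ (succ (succ (succ zero)))))))
the term's type:
  Eq Nat (succ (succ (succ (succ (succ (succ (succ zero))))))) (succ (succ (succ (succ (succ (succ (succ zero)))))))


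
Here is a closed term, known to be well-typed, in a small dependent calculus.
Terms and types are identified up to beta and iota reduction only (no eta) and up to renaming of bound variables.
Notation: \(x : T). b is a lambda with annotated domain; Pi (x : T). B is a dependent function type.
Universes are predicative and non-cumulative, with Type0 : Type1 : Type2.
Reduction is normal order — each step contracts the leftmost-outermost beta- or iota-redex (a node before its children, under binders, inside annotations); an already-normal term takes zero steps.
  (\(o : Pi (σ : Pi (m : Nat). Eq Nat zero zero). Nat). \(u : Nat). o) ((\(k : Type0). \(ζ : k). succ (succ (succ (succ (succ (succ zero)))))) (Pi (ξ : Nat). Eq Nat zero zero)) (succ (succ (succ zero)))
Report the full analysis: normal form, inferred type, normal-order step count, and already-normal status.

reduced normal form:
  \(o : Pi (σ : Nat). Eq Nat zero zero). succ (succ (succ (succ (succ (succ zero)))))
inferred type:
  Pi (o : Pi (σ : Nat). Eq Nat zero zero). Nat
reduction steps (normal order): 3
already normal: no
first contracted redex: a beta-redex


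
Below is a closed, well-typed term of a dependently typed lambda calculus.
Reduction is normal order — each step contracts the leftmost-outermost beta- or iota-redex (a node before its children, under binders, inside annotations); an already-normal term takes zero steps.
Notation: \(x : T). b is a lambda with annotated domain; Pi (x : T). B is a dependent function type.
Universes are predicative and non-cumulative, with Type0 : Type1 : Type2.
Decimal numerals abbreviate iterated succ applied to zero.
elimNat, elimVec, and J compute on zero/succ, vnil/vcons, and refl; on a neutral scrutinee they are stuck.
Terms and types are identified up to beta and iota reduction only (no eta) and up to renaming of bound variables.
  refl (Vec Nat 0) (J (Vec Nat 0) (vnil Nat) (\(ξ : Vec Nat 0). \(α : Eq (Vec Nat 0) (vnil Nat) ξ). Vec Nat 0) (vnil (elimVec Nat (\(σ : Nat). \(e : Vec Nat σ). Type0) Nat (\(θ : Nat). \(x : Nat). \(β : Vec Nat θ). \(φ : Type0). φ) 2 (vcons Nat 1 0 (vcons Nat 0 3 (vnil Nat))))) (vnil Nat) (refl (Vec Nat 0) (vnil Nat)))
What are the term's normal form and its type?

reduced normal form:
  refl (Vec Nat 0) (vnil Nat)
type:
  Eq (Vec Nat 0) (vnil Nat) (vnil Nat)


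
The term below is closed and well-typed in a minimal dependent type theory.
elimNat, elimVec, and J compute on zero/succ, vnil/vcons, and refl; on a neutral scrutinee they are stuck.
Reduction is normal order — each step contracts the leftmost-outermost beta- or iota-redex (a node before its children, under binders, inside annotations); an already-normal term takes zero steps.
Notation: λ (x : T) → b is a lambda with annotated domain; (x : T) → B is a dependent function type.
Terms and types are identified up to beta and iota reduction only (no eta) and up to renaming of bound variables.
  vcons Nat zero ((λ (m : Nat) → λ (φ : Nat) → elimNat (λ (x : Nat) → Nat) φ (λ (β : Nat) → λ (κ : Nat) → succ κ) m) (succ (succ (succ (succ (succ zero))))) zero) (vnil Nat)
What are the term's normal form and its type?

normal form:
  vcons Nat zero (succ (succ (succ (succ (succ zero))))) (vnil Nat)
the term's type:
  Vec Nat (succ zero)


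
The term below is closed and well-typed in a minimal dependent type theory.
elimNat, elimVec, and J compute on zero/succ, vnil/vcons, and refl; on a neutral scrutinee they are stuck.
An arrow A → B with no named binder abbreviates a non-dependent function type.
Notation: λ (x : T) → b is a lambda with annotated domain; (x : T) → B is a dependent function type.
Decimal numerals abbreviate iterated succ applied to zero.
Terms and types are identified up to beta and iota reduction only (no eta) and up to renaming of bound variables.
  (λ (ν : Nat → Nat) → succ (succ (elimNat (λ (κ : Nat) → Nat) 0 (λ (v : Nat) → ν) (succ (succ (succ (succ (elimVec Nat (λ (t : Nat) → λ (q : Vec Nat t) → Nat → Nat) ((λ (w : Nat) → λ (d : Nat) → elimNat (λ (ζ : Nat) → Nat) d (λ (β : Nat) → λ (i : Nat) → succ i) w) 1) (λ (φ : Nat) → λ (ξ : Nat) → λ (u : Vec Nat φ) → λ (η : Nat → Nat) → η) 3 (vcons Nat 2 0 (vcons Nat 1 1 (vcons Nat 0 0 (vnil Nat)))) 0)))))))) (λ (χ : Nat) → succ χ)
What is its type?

inferred type:
  Nat


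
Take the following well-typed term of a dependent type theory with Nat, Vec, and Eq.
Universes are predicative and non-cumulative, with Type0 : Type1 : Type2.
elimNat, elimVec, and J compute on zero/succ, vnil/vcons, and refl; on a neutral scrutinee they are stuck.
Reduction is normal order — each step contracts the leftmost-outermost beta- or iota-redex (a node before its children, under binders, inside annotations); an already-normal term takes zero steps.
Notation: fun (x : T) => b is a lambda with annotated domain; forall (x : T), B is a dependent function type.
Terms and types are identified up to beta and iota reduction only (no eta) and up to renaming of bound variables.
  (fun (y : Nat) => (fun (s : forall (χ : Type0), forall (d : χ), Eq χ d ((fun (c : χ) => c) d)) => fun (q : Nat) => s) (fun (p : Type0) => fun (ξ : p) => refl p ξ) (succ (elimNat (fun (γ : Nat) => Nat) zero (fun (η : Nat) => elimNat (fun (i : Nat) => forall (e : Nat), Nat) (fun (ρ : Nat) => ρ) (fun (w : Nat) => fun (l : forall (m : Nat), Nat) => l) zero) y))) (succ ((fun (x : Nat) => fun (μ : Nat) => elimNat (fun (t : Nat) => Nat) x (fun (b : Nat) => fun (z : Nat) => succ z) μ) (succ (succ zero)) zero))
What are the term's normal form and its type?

normal form:
  fun (y : Type0) => fun (s : y) => refl y s
the term's type:
  forall (y : Type0), forall (s : y), Eq y s s
observation: the first redex contracted is a beta-redex; the normal form is reached in 3 normal-order steps.


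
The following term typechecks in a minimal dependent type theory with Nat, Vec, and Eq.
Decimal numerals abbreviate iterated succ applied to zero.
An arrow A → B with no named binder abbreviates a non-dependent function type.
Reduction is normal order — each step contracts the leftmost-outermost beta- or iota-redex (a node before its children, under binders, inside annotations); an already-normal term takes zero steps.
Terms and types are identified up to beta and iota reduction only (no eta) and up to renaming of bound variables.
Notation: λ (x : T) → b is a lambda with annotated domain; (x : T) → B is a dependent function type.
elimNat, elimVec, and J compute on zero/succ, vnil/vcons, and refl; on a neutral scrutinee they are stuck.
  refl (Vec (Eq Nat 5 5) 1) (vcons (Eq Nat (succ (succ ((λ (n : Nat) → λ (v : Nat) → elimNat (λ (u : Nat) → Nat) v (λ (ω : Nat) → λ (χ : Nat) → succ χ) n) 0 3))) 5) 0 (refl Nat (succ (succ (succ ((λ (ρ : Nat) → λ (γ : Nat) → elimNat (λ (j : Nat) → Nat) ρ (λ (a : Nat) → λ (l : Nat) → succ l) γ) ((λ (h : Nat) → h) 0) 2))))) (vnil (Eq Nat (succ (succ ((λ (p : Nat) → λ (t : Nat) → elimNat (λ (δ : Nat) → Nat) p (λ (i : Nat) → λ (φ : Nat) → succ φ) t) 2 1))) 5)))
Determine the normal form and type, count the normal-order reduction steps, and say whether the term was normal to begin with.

normal form:
  refl (Vec (Eq Nat 5 5) 1) (vcons (Eq Nat 5 5) 0 (refl Nat 5) (vnil (Eq Nat 5 5)))
the term's type:
  Eq (Vec (Eq Nat 5 5) 1) (vcons (Eq Nat 5 5) 0 (refl Nat 5) (vnil (Eq Nat 5 5))) (vcons (Eq Nat 5 5) 0 (refl Nat 5) (vnil (Eq Nat 5 5)))
steps to reach normal form (normal order): 19
term was already normal: no
first contracted redex: a beta-redex


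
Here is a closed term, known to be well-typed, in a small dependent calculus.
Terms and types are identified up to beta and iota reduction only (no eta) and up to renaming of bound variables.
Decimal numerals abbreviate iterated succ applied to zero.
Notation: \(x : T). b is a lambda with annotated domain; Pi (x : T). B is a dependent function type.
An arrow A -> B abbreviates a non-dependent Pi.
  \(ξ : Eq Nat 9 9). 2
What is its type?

inferred type:
  Eq Nat 9 9 -> Nat


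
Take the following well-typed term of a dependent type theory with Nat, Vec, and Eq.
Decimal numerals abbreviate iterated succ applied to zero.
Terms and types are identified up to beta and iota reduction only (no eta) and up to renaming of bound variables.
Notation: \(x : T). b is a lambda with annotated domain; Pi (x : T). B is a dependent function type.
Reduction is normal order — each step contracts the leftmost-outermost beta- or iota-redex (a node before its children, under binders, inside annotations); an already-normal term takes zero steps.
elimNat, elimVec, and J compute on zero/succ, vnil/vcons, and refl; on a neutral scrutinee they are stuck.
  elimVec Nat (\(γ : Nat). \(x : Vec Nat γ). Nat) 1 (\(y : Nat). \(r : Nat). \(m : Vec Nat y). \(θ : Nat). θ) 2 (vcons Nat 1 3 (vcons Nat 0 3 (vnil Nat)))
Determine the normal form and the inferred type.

normal form:
  1
inferred type:
  Nat
observation: the term reaches its normal form after 11 normal-order steps.


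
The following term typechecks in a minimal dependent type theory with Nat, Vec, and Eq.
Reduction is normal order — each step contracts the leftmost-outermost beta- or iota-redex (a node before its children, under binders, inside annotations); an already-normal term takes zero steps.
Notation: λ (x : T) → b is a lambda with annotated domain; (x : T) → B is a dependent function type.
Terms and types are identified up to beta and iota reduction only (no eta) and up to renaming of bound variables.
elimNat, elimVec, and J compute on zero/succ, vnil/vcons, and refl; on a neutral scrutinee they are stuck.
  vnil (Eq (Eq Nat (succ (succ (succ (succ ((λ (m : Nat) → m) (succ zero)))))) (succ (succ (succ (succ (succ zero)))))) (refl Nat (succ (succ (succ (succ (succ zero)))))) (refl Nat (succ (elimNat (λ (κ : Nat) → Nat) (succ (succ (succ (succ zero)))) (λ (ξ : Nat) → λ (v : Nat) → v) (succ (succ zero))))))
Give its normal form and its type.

normal form:
  vnil (Eq (Eq Nat (succ (succ (succ (succ (succ zero))))) (succ (succ (succ (succ (succ zero)))))) (refl Nat (succ (succ (succ (succ (succ zero)))))) (refl Nat (succ (succ (succ (succ (succ zero)))))))
the term's type:
  Vec (Eq (Eq Nat (succ (succ (succ (succ (succ zero))))) (succ (succ (succ (succ (succ zero)))))) (refl Nat (succ (succ (succ (succ (succ zero)))))) (refl Nat (succ (succ (succ (succ (succ zero))))))) zero
observation: normalization takes exactly 8 steps under the normal-order strategy.


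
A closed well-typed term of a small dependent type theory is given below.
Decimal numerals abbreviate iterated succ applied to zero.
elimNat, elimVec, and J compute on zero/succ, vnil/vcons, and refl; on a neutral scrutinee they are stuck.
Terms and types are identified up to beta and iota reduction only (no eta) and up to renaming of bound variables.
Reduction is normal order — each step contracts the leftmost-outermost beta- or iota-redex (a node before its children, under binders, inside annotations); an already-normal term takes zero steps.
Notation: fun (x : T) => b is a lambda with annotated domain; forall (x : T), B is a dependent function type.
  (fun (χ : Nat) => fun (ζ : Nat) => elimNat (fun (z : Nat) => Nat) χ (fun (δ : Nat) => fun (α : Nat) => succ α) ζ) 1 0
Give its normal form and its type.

normal form:
  1
inferred type:
  Nat


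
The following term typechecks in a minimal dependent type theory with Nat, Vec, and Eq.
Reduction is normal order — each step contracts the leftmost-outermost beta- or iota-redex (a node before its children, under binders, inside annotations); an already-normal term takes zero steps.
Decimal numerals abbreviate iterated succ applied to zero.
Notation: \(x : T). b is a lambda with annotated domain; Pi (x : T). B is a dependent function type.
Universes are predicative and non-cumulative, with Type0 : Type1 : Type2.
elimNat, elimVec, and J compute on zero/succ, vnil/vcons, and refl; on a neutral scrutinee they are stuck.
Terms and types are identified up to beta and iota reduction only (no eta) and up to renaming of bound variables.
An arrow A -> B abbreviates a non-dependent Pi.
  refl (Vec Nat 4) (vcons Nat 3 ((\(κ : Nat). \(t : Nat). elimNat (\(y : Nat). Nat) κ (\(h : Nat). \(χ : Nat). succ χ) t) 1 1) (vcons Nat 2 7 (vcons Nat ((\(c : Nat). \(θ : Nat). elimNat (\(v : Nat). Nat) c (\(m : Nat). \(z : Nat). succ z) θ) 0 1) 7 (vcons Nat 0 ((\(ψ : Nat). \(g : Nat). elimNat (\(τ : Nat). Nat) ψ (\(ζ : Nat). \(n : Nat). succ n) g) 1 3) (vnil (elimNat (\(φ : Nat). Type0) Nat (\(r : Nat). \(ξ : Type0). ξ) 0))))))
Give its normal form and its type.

resulting normal form:
  refl (Vec Nat 4) (vcons Nat 3 2 (vcons Nat 2 7 (vcons Nat 1 7 (vcons Nat 0 4 (vnil Nat)))))
type:
  Eq (Vec Nat 4) (vcons Nat 3 2 (vcons Nat 2 7 (vcons Nat 1 7 (vcons Nat 0 4 (vnil Nat))))) (vcons Nat 3 2 (vcons Nat 2 7 (vcons Nat 1 7 (vcons Nat 0 4 (vnil Nat)))))


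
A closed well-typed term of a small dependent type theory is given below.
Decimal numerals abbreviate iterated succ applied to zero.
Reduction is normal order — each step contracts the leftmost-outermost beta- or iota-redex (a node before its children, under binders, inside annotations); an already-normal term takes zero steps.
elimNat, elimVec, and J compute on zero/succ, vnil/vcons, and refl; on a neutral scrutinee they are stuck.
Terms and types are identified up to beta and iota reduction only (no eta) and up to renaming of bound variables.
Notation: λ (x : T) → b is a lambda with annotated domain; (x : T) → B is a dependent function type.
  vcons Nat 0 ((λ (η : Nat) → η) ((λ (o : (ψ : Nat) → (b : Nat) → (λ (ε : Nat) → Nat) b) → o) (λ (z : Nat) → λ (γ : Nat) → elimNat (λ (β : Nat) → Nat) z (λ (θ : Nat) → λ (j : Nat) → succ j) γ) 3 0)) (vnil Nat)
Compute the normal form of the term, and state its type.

resulting normal form:
  vcons Nat 0 3 (vnil Nat)
type:
  Vec Nat 1


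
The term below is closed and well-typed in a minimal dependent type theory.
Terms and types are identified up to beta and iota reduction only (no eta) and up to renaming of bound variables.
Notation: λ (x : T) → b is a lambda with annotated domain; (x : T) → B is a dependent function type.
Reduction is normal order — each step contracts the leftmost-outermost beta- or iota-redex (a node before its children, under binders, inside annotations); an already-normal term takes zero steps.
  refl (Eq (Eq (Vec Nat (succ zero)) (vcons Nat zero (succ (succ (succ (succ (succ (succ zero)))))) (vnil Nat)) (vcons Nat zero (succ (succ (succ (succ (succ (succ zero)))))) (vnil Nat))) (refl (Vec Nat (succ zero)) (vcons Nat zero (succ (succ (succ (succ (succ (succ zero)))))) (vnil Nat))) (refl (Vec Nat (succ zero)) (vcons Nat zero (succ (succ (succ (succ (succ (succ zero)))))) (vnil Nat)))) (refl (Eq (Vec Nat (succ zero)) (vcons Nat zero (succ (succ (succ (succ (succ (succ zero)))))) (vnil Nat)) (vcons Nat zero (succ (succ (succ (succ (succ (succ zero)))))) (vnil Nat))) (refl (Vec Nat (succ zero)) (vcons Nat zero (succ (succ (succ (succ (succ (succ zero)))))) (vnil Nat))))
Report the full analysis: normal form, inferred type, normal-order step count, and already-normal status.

normal form:
  refl (Eq (Eq (Vec Nat (succ zero)) (vcons Nat zero (succ (succ (succ (succ (succ (succ zero)))))) (vnil Nat)) (vcons Nat zero (succ (succ (succ (succ (succ (succ zero)))))) (vnil Nat))) (refl (Vec Nat (succ zero)) (vcons Nat zero (succ (succ (succ (succ (succ (succ zero)))))) (vnil Nat))) (refl (Vec Nat (succ zero)) (vcons Nat zero (succ (succ (succ (succ (succ (succ zero)))))) (vnil Nat)))) (refl (Eq (Vec Nat (succ zero)) (vcons Nat zero (succ (succ (succ (succ (succ (succ zero)))))) (vnil Nat)) (vcons Nat zero (succ (succ (succ (succ (succ (succ zero)))))) (vnil Nat))) (refl (Vec Nat (succ zero)) (vcons Nat zero (succ (succ (succ (succ (succ (succ zero)))))) (vnil Nat))))
inferred type:
  Eq (Eq (Eq (Vec Nat (succ zero)) (vcons Nat zero (succ (succ (succ (succ (succ (succ zero)))))) (vnil Nat)) (vcons Nat zero (succ (succ (succ (succ (succ (succ zero)))))) (vnil Nat))) (refl (Vec Nat (succ zero)) (vcons Nat zero (succ (succ (succ (succ (succ (succ zero)))))) (vnil Nat))) (refl (Vec Nat (succ zero)) (vcons Nat zero (succ (succ (succ (succ (succ (succ zero)))))) (vnil Nat)))) (refl (Eq (Vec Nat (succ zero)) (vcons Nat zero (succ (succ (succ (succ (succ (succ zero)))))) (vnil Nat)) (vcons Nat zero (succ (succ (succ (succ (succ (succ zero)))))) (vnil Nat))) (refl (Vec Nat (succ zero)) (vcons Nat zero (succ (succ (succ (succ (succ (succ zero)))))) (vnil Nat)))) (refl (Eq (Vec Nat (succ zero)) (vcons Nat zero (succ (succ (succ (succ (succ (succ zero)))))) (vnil Nat)) (vcons Nat zero (succ (succ (succ (succ (succ (succ zero)))))) (vnil Nat))) (refl (Vec Nat (succ zero)) (vcons Nat zero (succ (succ (succ (succ (succ (succ zero)))))) (vnil Nat))))
steps to reach normal form (normal order): 0
already normal: yes


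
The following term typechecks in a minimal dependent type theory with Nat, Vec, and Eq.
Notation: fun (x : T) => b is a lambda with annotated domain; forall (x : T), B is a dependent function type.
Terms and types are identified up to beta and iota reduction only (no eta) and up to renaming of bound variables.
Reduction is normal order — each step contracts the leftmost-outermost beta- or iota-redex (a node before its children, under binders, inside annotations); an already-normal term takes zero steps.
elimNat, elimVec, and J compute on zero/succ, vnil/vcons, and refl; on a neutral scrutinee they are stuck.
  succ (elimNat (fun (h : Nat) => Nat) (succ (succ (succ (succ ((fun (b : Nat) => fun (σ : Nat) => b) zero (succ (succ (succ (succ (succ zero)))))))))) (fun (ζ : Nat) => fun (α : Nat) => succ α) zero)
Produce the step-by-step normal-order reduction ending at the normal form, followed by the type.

reduction (normal order):
  succ (elimNat (fun (h : Nat) => Nat) (succ (succ (succ (succ ((fun (b : Nat) => fun (σ : Nat) => b) zero (succ (succ (succ (succ (succ zero)))))))))) (fun (ζ : Nat) => fun (α : Nat) => succ α) zero)
  ~> succ (succ (succ (succ (succ ((fun (h : Nat) => fun (b : Nat) => h) zero (succ (succ (succ (succ (succ zero))))))))))
  ~> succ (succ (succ (succ (succ ((fun (h : Nat) => zero) (succ (succ (succ (succ (succ zero))))))))))
  ~> succ (succ (succ (succ (succ zero))))
inferred type:
  Nat


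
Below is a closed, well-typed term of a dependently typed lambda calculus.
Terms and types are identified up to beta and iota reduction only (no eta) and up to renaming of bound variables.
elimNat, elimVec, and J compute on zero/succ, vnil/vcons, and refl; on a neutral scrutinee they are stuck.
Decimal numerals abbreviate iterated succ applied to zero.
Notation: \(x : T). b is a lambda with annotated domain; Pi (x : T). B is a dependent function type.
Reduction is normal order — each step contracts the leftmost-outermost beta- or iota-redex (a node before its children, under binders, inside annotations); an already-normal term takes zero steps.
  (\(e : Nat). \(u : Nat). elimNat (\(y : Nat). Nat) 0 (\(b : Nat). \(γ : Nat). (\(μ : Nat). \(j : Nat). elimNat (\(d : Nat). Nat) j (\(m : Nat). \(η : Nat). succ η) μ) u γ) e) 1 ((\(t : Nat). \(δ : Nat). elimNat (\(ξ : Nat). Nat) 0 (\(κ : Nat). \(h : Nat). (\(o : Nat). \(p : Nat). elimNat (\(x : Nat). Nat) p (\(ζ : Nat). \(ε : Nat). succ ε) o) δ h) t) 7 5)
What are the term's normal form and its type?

resulting normal form:
  35
inferred type:
  Nat
observation: the term reaches its normal form after 264 normal-order steps.


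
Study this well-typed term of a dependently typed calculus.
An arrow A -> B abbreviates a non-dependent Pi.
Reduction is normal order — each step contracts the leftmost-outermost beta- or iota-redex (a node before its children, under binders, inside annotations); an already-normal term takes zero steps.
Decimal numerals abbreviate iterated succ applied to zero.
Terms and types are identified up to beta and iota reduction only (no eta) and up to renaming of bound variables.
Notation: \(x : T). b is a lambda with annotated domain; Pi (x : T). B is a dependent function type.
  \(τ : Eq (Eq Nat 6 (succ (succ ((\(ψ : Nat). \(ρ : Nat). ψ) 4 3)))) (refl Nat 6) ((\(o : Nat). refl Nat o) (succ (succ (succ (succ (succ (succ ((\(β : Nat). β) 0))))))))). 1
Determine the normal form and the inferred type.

resulting normal form:
  \(τ : Eq (Eq Nat 6 6) (refl Nat 6) (refl Nat 6)). 1
type:
  Eq (Eq Nat 6 6) (refl Nat 6) (refl Nat 6) -> Nat
observation: the leftmost-outermost redex is a beta-redex, and normalization takes 4 steps.


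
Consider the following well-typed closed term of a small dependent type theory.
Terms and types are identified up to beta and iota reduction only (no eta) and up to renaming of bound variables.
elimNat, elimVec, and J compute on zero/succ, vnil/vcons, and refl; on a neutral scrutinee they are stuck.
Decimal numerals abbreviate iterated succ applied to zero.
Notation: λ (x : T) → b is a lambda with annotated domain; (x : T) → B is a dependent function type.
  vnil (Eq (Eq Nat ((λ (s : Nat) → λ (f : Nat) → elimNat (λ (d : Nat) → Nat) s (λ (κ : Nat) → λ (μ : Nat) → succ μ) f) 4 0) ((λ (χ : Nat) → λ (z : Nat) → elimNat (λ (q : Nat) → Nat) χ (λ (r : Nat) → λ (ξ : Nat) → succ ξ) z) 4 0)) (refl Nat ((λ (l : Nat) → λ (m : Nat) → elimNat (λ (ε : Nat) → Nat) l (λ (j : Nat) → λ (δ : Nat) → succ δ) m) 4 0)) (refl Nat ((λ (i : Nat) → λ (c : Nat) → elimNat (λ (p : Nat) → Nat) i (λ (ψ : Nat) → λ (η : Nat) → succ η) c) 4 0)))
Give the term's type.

the term's type:
  Vec (Eq (Eq Nat 4 4) (refl Nat 4) (refl Nat 4)) 0


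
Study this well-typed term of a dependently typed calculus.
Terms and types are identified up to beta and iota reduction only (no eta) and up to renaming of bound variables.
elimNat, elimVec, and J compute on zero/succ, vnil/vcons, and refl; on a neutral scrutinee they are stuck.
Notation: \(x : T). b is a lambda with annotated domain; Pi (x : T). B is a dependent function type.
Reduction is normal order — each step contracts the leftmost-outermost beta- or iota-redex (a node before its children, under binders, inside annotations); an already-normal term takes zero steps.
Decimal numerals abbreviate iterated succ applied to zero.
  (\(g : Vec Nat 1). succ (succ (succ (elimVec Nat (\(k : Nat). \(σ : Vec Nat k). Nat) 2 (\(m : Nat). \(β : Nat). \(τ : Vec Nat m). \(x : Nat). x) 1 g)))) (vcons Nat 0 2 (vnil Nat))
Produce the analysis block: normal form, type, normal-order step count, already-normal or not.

reduced normal form:
  5
the term's type:
  Nat
reduction steps (normal order): 7
started in normal form: no
first redex: a beta-redex


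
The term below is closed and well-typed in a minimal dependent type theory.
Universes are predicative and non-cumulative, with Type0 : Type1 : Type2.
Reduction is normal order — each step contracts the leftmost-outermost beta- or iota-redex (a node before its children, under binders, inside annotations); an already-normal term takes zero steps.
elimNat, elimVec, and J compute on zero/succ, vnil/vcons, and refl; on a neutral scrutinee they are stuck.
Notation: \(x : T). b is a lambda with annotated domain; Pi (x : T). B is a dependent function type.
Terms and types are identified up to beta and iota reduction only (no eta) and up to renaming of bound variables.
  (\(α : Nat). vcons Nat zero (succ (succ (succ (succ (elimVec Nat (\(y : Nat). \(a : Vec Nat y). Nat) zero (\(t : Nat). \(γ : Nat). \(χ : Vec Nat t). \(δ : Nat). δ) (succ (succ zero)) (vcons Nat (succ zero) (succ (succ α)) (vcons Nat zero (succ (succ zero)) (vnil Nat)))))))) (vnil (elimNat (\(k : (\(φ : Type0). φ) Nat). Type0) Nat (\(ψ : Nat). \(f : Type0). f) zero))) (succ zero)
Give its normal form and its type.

normal form:
  vcons Nat zero (succ (succ (succ (succ zero)))) (vnil Nat)
the term's type:
  Vec Nat (succ zero)
observation: reduction starts at a beta-redex, and 13 normal-order steps reach the normal form.


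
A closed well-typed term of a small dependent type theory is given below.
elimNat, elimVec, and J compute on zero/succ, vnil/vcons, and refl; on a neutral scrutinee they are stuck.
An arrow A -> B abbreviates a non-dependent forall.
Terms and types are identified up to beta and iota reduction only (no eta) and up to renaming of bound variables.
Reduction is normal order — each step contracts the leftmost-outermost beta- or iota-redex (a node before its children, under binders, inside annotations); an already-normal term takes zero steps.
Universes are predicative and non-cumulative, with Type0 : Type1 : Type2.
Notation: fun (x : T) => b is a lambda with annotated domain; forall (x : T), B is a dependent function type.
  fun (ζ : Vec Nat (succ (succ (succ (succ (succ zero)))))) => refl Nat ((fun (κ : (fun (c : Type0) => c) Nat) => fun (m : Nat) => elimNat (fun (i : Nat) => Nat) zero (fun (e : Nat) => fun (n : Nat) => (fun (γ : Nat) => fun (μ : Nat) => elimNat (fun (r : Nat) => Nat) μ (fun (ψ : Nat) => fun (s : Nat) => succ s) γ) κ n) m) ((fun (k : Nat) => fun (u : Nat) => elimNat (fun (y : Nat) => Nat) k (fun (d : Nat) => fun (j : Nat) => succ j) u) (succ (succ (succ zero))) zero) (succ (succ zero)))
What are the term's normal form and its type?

reduced normal form:
  fun (ζ : Vec Nat (succ (succ (succ (succ (succ zero)))))) => refl Nat (succ (succ (succ (succ (succ (succ zero))))))
type:
  Vec Nat (succ (succ (succ (succ (succ zero))))) -> Eq Nat (succ (succ (succ (succ (succ (succ zero)))))) (succ (succ (succ (succ (succ (succ zero))))))


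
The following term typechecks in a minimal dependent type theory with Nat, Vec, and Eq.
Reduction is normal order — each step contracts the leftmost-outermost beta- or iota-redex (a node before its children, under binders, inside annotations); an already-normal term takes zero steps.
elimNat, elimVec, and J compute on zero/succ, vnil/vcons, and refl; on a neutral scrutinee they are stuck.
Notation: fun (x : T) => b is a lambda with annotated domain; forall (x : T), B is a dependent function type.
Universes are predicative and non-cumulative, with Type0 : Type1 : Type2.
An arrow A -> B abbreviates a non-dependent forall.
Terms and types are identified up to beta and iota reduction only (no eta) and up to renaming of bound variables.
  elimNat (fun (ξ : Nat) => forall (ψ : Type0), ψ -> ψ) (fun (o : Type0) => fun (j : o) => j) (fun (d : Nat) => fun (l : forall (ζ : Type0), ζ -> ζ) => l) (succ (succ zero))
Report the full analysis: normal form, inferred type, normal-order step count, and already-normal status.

normal form:
  fun (ξ : Type0) => fun (ψ : ξ) => ψ
type:
  forall (ξ : Type0), ξ -> ξ
reduction steps (normal order): 7
term was already normal: no
first redex: an elimNat iota-redex


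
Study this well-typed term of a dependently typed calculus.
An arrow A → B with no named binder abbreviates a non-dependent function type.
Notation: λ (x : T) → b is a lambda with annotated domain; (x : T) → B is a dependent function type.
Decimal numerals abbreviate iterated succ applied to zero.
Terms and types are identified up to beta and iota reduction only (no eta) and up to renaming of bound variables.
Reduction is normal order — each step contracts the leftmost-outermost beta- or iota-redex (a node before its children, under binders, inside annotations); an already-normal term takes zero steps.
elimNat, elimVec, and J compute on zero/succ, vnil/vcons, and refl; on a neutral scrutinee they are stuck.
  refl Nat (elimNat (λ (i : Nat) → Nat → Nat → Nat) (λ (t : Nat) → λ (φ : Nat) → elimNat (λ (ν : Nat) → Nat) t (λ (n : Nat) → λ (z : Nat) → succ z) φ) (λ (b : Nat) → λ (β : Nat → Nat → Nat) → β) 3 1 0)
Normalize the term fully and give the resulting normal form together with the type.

resulting normal form:
  refl Nat 1
inferred type:
  Eq Nat 1 1
observation: 13 normal-order steps separate the term from its normal form.


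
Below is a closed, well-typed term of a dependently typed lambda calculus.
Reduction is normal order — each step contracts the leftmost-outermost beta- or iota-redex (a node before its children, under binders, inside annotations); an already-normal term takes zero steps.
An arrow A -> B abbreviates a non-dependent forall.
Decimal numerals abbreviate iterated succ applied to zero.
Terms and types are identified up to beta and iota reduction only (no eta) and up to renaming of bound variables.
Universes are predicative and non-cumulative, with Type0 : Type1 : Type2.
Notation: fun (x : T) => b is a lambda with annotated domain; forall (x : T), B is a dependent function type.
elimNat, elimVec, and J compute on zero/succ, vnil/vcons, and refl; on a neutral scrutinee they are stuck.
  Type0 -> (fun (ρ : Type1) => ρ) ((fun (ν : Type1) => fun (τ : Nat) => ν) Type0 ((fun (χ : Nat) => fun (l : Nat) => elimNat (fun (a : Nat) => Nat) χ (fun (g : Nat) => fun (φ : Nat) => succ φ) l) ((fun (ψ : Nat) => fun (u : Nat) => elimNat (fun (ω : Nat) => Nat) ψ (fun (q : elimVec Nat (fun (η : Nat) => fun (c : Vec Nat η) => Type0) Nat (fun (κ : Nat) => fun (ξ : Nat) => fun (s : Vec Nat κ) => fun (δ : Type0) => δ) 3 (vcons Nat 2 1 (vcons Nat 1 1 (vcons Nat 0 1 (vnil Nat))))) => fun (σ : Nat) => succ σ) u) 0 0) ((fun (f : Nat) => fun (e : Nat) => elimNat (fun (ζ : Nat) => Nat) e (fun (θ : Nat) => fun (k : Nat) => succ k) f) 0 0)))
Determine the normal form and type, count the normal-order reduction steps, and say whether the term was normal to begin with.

resulting normal form:
  Type0 -> Type0
type:
  Type1
steps to reach normal form (normal order): 3
already normal: no
first redex: a beta-redex
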